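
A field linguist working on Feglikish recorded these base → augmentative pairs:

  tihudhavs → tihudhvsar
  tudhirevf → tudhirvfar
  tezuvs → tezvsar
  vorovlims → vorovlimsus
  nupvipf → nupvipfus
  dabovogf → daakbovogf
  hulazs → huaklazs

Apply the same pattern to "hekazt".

heakkazt

"hekazt" has second-to-last letter 'z'. The one such stem in the data (hulazs → huaklazs) inserts -ak- after the first vowel (as does dabovogf), so the same rule applies.
So hekazt → heakkazt.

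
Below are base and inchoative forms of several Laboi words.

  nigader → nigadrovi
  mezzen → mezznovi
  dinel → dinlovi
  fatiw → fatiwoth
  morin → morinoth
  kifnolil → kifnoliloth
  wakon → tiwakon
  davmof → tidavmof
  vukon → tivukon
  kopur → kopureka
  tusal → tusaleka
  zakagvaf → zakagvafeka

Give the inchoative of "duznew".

mezzen and morin both end in -n yet inflect differently (mezznovi, morinoth), so the final letter is not what conditions the rule; the last vowel is.
"duznew" has last vowel 'e'. The stems whose last vowel is 'e' (nigader → nigadrovi, mezzen → mezznovi, dinel → dinlovi) delete the last vowel and add -ovi.
The other patterns: stems whose last vowel is 'i' add -oth; stems whose last vowel is 'o' add the prefix ti-; stems whose last vowel is 'a' or 'u' add -eka.
So duznew → duznwovi.

duznwovi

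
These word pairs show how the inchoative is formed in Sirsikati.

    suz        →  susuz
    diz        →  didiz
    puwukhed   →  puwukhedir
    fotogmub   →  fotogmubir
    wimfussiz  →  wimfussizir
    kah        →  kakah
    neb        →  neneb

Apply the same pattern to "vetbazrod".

vetbazrodir

suz and wimfussiz both end in -z yet inflect differently (susuz, wimfussizir), so the final letter is not what conditions the rule; the number of vowels is.
"vetbazrod" has 3 vowels. The stems with 3 vowels (puwukhed → puwukhedir, wimfussiz → wimfussizir, fotogmub → fotogmubir) add -ir.
The other pattern: stems with 1 vowel repeat the first consonant+vowel as a prefix.
So vetbazrod → vetbazrodir.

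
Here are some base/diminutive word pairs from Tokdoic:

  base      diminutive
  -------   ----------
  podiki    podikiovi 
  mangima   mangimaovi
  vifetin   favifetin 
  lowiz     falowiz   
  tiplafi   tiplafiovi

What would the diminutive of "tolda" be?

lowiz and tiplafi both have last vowel 'i' yet inflect differently (falowiz, tiplafiovi), so the last vowel is not what conditions the rule; whether the stem ends in a vowel or a consonant is.
"tolda" ends in a vowel. The stems ending in a vowel (mangima → mangimaovi, tiplafi → tiplafiovi, podiki → podikiovi) add -ovi.
So tolda → toldaovi.

toldaovi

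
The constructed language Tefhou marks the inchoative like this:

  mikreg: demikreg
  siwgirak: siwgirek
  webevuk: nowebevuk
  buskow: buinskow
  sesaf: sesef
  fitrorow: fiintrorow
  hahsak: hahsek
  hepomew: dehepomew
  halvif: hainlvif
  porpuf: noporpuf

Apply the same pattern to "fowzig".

foinwzig

webevuk and siwgirak both end in -k yet inflect differently (nowebevuk, siwgirek), so the final letter is not what conditions the rule; the last vowel is.
"fowzig" has last vowel 'i'. The one such stem in the data (halvif → hainlvif) inserts -in- after the first vowel (as do fitrorow, buskow), so the same rule applies.
The other patterns: stems whose last vowel is 'e' add the prefix de-; stems whose last vowel is 'u' add the prefix no-; stems whose last vowel is 'a' change the last vowel to 'e'.
So fowzig → foinwzig.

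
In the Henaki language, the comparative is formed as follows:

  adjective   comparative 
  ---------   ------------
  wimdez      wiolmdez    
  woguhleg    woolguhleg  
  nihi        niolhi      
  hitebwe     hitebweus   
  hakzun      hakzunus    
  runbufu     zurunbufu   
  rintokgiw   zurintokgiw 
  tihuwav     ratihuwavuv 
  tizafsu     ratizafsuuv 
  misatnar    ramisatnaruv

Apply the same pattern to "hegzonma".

hegzonmaus

runbufu and tizafsu both end in -u yet inflect differently (zurunbufu, ratizafsuuv), so the final letter is not what conditions the rule; the first letter is.
"hegzonma" begins with h-. The stems beginning with h- (hitebwe → hitebweus, hakzun → hakzunus) add -us.
So hegzonma → hegzonmaus.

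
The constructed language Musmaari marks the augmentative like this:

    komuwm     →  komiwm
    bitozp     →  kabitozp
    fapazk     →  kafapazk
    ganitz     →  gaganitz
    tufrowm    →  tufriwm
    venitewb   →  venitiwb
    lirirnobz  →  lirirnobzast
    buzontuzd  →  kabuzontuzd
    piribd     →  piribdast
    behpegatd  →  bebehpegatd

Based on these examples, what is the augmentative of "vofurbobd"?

ganitz and lirirnobz both end in -z yet inflect differently (gaganitz, lirirnobzast), so the final letter is not what conditions the rule; the second-to-last letter is.
"vofurbobd" has second-to-last letter 'b'. The stems whose second-to-last letter is 'b' (lirirnobz → lirirnobzast, piribd → piribdast) add -ast.
So vofurbobd → vofurbobdast.

vofurbobdast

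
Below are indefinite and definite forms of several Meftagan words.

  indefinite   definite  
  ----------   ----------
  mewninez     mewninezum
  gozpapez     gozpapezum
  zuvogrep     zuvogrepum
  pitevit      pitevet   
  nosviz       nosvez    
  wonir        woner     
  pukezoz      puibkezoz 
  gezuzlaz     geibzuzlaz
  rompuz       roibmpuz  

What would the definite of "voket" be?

"voket" has last vowel 'e'. The stems whose last vowel is 'e' (mewninez → mewninezum, gozpapez → gozpapezum, zuvogrep → zuvogrepum) add -um.
So voket → voketum.

voketum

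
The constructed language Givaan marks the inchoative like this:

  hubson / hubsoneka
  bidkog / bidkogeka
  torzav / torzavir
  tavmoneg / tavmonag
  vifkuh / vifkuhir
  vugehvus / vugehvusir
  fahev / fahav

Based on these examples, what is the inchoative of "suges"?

sugas

"suges" has last vowel 'e'. The stems whose last vowel is 'e' (fahev → fahav, tavmoneg → tavmonag) change the last vowel to 'a'.
The other patterns: stems whose last vowel is 'o' add -eka; stems whose last vowel is 'a' or 'u' add -ir.
So suges → sugas.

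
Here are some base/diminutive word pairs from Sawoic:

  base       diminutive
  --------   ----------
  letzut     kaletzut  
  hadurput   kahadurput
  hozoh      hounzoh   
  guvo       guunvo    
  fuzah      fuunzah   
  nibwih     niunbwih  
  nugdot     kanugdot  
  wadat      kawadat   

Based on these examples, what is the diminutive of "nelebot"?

wadat and fuzah both have last vowel 'a' yet inflect differently (kawadat, fuunzah), so the last vowel is not what conditions the rule; the final letter is.
"nelebot" ends in -t. The stems ending in -t (wadat → kawadat, nugdot → kanugdot, hadurput → kahadurput) add the prefix ka-.
So nelebot → kanelebot.

kanelebot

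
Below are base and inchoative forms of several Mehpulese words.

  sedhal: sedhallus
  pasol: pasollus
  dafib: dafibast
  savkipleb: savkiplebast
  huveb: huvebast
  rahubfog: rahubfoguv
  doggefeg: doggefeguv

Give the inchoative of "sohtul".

sohtullus

pasol and rahubfog both have last vowel 'o' yet inflect differently (pasollus, rahubfoguv), so the last vowel is not what conditions the rule; the final letter is.
"sohtul" ends in -l. The stems ending in -l (sedhal → sedhallus, pasol → pasollus) double the final consonant and add -us.
So sohtul → sohtullus.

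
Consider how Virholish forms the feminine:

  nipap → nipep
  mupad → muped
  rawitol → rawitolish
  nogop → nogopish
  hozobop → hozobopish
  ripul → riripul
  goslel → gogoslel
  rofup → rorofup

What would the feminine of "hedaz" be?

hedez

"hedaz" has last vowel 'a'. The stems whose last vowel is 'a' (nipap → nipep, mupad → muped) change the last vowel to 'e'.
The other patterns: stems whose last vowel is 'o' add -ish; stems whose last vowel is 'e' or 'u' repeat the first consonant+vowel as a prefix.
So hedaz → hedez.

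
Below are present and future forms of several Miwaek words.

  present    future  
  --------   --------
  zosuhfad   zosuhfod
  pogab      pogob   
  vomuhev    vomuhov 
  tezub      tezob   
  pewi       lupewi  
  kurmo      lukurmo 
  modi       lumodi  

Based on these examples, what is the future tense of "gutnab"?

pogab and pewi both begin with p- yet inflect differently (pogob, lupewi), so the first letter is not what conditions the rule; whether the stem ends in a vowel or a consonant is.
"gutnab" ends in a consonant. The stems ending in a consonant (zosuhfad → zosuhfod, pogab → pogob, vomuhev → vomuhov) change the last vowel to 'o'.
So gutnab → gutnob.

gutnob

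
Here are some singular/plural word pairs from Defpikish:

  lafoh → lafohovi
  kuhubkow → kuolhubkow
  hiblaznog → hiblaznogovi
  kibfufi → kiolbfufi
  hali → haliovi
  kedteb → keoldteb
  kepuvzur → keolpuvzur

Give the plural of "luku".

lukuovi

"luku" begins with l-. The one such stem in the data (lafoh → lafohovi) adds -ovi, so the same rule applies.
The other pattern: stems beginning with k- insert -ol- after the first vowel.
So luku → lukuovi.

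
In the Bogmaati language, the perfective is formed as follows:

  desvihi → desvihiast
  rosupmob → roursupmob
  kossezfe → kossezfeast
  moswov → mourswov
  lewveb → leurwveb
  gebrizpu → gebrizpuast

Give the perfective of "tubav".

lewveb and kossezfe both have last vowel 'e' yet inflect differently (leurwveb, kossezfeast), so the last vowel is not what conditions the rule; whether the stem ends in a vowel or a consonant is.
"tubav" ends in a consonant. The stems ending in a consonant (lewveb → leurwveb, rosupmob → roursupmob, moswov → mourswov) insert -ur- after the first vowel.
So tubav → tuurbav.

tuurbav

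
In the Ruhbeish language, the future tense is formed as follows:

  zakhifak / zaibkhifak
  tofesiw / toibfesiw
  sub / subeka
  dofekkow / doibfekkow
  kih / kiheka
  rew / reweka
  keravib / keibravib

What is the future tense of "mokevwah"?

moibkevwah

dofekkow and rew both end in -w yet inflect differently (doibfekkow, reweka), so the final letter is not what conditions the rule; the number of vowels is.
"mokevwah" has 3 vowels. The stems with 3 vowels (dofekkow → doibfekkow, keravib → keibravib, zakhifak → zaibkhifak) insert -ib- after the first vowel.
The other pattern: stems with 1 vowel add -eka.
So mokevwah → moibkevwah.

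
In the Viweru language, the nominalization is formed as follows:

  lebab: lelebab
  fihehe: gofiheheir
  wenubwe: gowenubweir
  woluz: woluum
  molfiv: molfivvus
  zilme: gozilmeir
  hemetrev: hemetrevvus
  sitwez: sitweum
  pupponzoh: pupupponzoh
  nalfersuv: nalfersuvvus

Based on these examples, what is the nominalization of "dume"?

godumeir

"dume" ends in -e. The stems ending in -e (wenubwe → gowenubweir, zilme → gozilmeir, fihehe → gofiheheir) add go- … -ir around the stem.
The other patterns: stems ending in -z drop the final letter and add -um; stems ending in -v double the final consonant and add -us; stems ending in -b or -h repeat the first consonant+vowel as a prefix.
So dume → godumeir.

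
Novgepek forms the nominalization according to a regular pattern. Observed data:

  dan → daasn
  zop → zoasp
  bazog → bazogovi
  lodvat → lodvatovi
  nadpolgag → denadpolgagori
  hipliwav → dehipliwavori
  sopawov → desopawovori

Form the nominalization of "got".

goast

bazog and nadpolgag both end in -g yet inflect differently (bazogovi, denadpolgagori), so the final letter is not what conditions the rule; the number of vowels is.
"got" has 1 vowel. The stems with 1 vowel (dan → daasn, zop → zoasp) insert -as- after the first vowel.
So got → goast.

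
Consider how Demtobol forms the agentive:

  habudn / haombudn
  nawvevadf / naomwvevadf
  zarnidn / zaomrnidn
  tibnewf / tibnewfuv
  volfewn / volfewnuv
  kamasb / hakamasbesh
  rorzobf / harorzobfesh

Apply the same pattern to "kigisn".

hakigisnesh

nawvevadf and tibnewf both end in -f yet inflect differently (naomwvevadf, tibnewfuv), so the final letter is not what conditions the rule; the second-to-last letter is.
"kigisn" has second-to-last letter 's'. The one such stem in the data (kamasb → hakamasbesh) adds ha- … -esh around the stem, so the same rule applies.
The other patterns: stems whose second-to-last letter is 'd' insert -om- after the first vowel; stems whose second-to-last letter is 'w' add -uv.
So kigisn → hakigisnesh.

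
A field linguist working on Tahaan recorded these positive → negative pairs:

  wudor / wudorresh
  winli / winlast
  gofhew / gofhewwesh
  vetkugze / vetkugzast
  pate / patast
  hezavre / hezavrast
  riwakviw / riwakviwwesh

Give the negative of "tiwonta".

tiwontast

"tiwonta" ends in a vowel. The stems ending in a vowel (pate → patast, winli → winlast, vetkugze → vetkugzast) drop the final letter and add -ast.
The other pattern: stems ending in a consonant double the final consonant and add -esh.
So tiwonta → tiwontast.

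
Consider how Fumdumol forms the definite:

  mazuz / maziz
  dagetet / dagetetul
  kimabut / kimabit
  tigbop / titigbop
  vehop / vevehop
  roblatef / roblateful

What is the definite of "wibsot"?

wiwibsot

dagetet and kimabut both end in -t yet inflect differently (dagetetul, kimabit), so the final letter is not what conditions the rule; the last vowel is.
"wibsot" has last vowel 'o'. The stems whose last vowel is 'o' (tigbop → titigbop, vehop → vevehop) repeat the first consonant+vowel as a prefix.
The other patterns: stems whose last vowel is 'e' add -ul; stems whose last vowel is 'u' change the last vowel to 'i'.
So wibsot → wiwibsot.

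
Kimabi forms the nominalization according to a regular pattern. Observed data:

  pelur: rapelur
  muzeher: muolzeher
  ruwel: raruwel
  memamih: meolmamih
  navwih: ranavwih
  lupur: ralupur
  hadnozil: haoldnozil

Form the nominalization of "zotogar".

"zotogar" has 3 vowels. The stems with 3 vowels (muzeher → muolzeher, memamih → meolmamih, hadnozil → haoldnozil) insert -ol- after the first vowel.
The other pattern: stems with 2 vowels add the prefix ra-.
So zotogar → zooltogar.

zooltogar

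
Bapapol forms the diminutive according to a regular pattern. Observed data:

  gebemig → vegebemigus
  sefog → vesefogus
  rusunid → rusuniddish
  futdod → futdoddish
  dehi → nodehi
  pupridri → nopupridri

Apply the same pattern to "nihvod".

nihvoddish

"nihvod" ends in -d. The stems ending in -d (rusunid → rusuniddish, futdod → futdoddish) double the final consonant and add -ish.
The other patterns: stems ending in -g add ve- … -us around the stem; stems ending in -i add the prefix no-.
So nihvod → nihvoddish.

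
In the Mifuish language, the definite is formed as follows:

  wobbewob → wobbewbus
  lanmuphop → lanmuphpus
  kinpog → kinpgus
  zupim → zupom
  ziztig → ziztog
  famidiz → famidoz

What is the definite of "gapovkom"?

"gapovkom" has last vowel 'o'. The stems whose last vowel is 'o' (wobbewob → wobbewbus, lanmuphop → lanmuphpus, kinpog → kinpgus) delete the last vowel and add -us.
So gapovkom → gapovkmus.

gapovkmus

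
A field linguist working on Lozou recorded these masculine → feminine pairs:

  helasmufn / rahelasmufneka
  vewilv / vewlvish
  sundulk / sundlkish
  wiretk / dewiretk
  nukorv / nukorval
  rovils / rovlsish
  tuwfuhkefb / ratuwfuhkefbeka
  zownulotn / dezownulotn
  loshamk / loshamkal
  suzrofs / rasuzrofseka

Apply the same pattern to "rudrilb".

rudrlbish

"rudrilb" has second-to-last letter 'l'. The stems whose second-to-last letter is 'l' (vewilv → vewlvish, sundulk → sundlkish, rovils → rovlsish) delete the last vowel and add -ish.
So rudrilb → rudrlbish.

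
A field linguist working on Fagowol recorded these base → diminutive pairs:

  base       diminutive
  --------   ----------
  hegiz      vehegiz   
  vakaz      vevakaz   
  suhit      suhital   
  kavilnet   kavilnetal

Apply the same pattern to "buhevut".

hegiz and suhit both have last vowel 'i' yet inflect differently (vehegiz, suhital), so the last vowel is not what conditions the rule; the final letter is.
"buhevut" ends in -t. The stems ending in -t (suhit → suhital, kavilnet → kavilnetal) add -al.
The other pattern: stems ending in -z add the prefix ve-.
So buhevut → buhevutal.

buhevutal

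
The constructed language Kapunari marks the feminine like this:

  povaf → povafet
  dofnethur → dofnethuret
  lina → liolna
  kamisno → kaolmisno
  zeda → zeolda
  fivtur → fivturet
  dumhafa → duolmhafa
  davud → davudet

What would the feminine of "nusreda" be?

"nusreda" ends in a vowel. The stems ending in a vowel (lina → liolna, kamisno → kaolmisno, dumhafa → duolmhafa) insert -ol- after the first vowel.
The other pattern: stems ending in a consonant add -et.
So nusreda → nuolsreda.

nuolsreda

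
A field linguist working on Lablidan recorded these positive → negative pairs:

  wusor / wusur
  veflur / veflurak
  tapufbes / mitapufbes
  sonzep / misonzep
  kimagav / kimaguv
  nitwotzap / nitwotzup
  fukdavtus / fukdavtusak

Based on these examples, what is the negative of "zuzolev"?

"zuzolev" has last vowel 'e'. The stems whose last vowel is 'e' (tapufbes → mitapufbes, sonzep → misonzep) add the prefix mi-.
The other patterns: stems whose last vowel is 'u' add -ak; stems whose last vowel is 'a' or 'o' change the last vowel to 'u'.
So zuzolev → mizuzolev.

mizuzolev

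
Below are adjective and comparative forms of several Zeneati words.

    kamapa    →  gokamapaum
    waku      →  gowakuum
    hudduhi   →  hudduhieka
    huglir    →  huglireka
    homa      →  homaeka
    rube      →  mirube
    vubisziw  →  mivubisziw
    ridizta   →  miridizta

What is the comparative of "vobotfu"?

mivobotfu

kamapa and homa both end in -a yet inflect differently (gokamapaum, homaeka), so the final letter is not what conditions the rule; the first letter is.
"vobotfu" begins with v-. The one such stem in the data (vubisziw → mivubisziw) adds the prefix mi-, so the same rule applies.
The other patterns: stems beginning with k- or w- add go- … -um around the stem; stems beginning with h- add -eka.
So vobotfu → mivobotfu.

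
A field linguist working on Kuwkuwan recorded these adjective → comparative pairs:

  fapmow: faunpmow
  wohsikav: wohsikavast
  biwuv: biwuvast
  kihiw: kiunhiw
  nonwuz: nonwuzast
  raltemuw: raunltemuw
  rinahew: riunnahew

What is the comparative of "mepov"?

"mepov" ends in -v. The stems ending in -v (wohsikav → wohsikavast, biwuv → biwuvast) add -ast.
The other pattern: stems ending in -w insert -un- after the first vowel.
So mepov → mepovast.

mepovast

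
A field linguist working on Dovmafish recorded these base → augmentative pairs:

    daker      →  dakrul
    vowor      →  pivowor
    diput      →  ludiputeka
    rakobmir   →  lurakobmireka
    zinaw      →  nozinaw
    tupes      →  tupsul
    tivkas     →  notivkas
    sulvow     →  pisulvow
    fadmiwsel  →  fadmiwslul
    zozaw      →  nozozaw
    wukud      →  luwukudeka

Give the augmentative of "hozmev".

hozmvul

zinaw and sulvow both end in -w yet inflect differently (nozinaw, pisulvow), so the final letter is not what conditions the rule; the last vowel is.
"hozmev" has last vowel 'e'. The stems whose last vowel is 'e' (tupes → tupsul, daker → dakrul, fadmiwsel → fadmiwslul) delete the last vowel and add -ul.
The other patterns: stems whose last vowel is 'a' add the prefix no-; stems whose last vowel is 'o' add the prefix pi-; stems whose last vowel is 'i' or 'u' add lu- … -eka around the stem.
So hozmev → hozmvul.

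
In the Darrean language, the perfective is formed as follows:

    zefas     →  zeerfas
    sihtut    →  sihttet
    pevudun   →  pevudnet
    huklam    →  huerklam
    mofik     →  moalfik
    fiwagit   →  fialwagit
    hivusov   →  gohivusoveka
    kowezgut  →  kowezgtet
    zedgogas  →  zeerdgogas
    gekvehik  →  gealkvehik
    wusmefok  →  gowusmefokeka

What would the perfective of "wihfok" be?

gowihfokeka

"wihfok" has last vowel 'o'. The stems whose last vowel is 'o' (wusmefok → gowusmefokeka, hivusov → gohivusoveka) add go- … -eka around the stem.
The other patterns: stems whose last vowel is 'a' insert -er- after the first vowel; stems whose last vowel is 'i' insert -al- after the first vowel; stems whose last vowel is 'u' delete the last vowel and add -et.
So wihfok → gowihfokeka.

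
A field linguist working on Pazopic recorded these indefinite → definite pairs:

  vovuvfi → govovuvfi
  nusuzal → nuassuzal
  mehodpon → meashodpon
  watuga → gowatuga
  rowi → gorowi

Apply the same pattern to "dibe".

godibe

nusuzal and watuga both have last vowel 'a' yet inflect differently (nuassuzal, gowatuga), so the last vowel is not what conditions the rule; whether the stem ends in a vowel or a consonant is.
"dibe" ends in a vowel. The stems ending in a vowel (rowi → gorowi, vovuvfi → govovuvfi, watuga → gowatuga) add the prefix go-.
So dibe → godibe.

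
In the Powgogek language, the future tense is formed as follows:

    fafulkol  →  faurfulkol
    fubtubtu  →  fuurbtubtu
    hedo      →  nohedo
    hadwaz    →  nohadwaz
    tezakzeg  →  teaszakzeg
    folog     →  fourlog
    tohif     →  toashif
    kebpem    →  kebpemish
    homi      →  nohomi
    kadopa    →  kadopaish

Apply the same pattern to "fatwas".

faurtwas

"fatwas" begins with f-. The stems beginning with f- (folog → fourlog, fafulkol → faurfulkol, fubtubtu → fuurbtubtu) insert -ur- after the first vowel.
So fatwas → faurtwas.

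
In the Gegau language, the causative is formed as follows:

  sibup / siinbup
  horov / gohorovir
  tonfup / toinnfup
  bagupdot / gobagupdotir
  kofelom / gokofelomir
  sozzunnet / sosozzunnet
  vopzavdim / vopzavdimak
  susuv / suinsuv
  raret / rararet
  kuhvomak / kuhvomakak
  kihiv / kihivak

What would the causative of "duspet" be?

duduspet

susuv and kihiv both end in -v yet inflect differently (suinsuv, kihivak), so the final letter is not what conditions the rule; the last vowel is.
"duspet" has last vowel 'e'. The stems whose last vowel is 'e' (sozzunnet → sosozzunnet, raret → rararet) repeat the first consonant+vowel as a prefix.
So duspet → duduspet.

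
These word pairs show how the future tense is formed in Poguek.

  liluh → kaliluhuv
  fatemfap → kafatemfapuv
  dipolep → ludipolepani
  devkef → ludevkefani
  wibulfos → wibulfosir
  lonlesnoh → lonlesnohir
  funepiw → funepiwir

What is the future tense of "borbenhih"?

fatemfap and dipolep both end in -p yet inflect differently (kafatemfapuv, ludipolepani), so the final letter is not what conditions the rule; the last vowel is.
"borbenhih" has last vowel 'i'. The one such stem in the data (funepiw → funepiwir) adds -ir, so the same rule applies.
So borbenhih → borbenhihir.

borbenhihir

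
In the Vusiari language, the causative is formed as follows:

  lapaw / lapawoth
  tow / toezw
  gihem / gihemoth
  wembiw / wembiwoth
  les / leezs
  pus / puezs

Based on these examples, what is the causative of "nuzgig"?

nuzgigoth

"nuzgig" has 2 vowels. The stems with 2 vowels (gihem → gihemoth, lapaw → lapawoth, wembiw → wembiwoth) add -oth.
So nuzgig → nuzgigoth.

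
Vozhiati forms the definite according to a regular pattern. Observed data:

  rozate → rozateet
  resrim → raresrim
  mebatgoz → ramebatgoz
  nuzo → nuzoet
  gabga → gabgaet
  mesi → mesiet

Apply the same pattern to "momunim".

"momunim" ends in a consonant. The stems ending in a consonant (resrim → raresrim, mebatgoz → ramebatgoz) add the prefix ra-.
So momunim → ramomunim.

ramomunim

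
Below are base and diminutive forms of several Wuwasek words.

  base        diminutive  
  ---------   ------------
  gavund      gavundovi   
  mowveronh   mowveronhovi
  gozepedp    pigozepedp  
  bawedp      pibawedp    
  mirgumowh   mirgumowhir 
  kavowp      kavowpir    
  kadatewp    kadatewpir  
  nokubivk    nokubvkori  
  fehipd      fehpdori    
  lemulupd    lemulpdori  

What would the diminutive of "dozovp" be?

dozvpori

mowveronh and mirgumowh both end in -h yet inflect differently (mowveronhovi, mirgumowhir), so the final letter is not what conditions the rule; the second-to-last letter is.
"dozovp" has second-to-last letter 'v'. The one such stem in the data (nokubivk → nokubvkori) deletes the last vowel and adds -ori (as do fehipd, lemulupd), so the same rule applies.
So dozovp → dozvpori.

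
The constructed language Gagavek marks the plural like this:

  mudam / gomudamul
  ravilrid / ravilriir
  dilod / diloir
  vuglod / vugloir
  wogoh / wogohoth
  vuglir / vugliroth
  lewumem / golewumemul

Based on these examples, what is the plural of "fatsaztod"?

fatsaztoir

ravilrid and vuglir both have last vowel 'i' yet inflect differently (ravilriir, vugliroth), so the last vowel is not what conditions the rule; the final letter is.
"fatsaztod" ends in -d. The stems ending in -d (dilod → diloir, ravilrid → ravilriir, vuglod → vugloir) drop the final letter and add -ir.
The other patterns: stems ending in -m add go- … -ul around the stem; stems ending in -h or -r add -oth.
So fatsaztod → fatsaztoir.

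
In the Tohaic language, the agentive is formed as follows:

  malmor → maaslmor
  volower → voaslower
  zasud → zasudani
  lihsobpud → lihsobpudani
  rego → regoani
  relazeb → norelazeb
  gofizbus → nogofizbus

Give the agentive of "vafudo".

vafudoani

malmor and rego both have last vowel 'o' yet inflect differently (maaslmor, regoani), so the last vowel is not what conditions the rule; the final letter is.
"vafudo" ends in -o. The one such stem in the data (rego → regoani) adds -ani, so the same rule applies.
The other patterns: stems ending in -r insert -as- after the first vowel; stems ending in -b or -s add the prefix no-.
So vafudo → vafudoani.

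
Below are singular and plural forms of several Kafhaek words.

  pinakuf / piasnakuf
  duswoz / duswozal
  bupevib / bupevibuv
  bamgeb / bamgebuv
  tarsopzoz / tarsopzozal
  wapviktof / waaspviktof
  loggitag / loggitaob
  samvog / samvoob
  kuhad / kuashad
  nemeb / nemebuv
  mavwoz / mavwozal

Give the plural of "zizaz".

zizazal

duswoz and samvog both have last vowel 'o' yet inflect differently (duswozal, samvoob), so the last vowel is not what conditions the rule; the final letter is.
"zizaz" ends in -z. The stems ending in -z (duswoz → duswozal, tarsopzoz → tarsopzozal, mavwoz → mavwozal) add -al.
So zizaz → zizazal.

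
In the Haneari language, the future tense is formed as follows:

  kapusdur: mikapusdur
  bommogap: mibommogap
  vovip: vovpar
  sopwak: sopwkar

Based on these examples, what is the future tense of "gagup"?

gagpar

"gagup" has 2 vowels. The stems with 2 vowels (sopwak → sopwkar, vovip → vovpar) delete the last vowel and add -ar.
So gagup → gagpar.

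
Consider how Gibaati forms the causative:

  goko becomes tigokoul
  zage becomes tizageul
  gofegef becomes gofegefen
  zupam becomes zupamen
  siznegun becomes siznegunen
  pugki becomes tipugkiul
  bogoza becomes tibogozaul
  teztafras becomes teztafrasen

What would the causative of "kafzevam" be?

zupam and bogoza both have last vowel 'a' yet inflect differently (zupamen, tibogozaul), so the last vowel is not what conditions the rule; whether the stem ends in a vowel or a consonant is.
"kafzevam" ends in a consonant. The stems ending in a consonant (siznegun → siznegunen, zupam → zupamen, gofegef → gofegefen) add -en.
The other pattern: stems ending in a vowel add ti- … -ul around the stem.
So kafzevam → kafzevamen.

kafzevamen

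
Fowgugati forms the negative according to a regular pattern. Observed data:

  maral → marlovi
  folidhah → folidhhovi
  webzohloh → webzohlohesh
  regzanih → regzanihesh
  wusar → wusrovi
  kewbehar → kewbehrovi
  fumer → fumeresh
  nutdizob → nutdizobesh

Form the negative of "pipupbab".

pipupbbovi

"pipupbab" has last vowel 'a'. The stems whose last vowel is 'a' (wusar → wusrovi, folidhah → folidhhovi, maral → marlovi) delete the last vowel and add -ovi.
The other pattern: stems whose last vowel is 'e', 'i' or 'o' add -esh.
So pipupbab → pipupbbovi.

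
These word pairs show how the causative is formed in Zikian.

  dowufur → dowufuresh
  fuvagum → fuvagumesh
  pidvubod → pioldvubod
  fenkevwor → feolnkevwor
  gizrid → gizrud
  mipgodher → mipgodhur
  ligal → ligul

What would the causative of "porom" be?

"porom" has last vowel 'o'. The stems whose last vowel is 'o' (pidvubod → pioldvubod, fenkevwor → feolnkevwor) insert -ol- after the first vowel.
So porom → poolrom.

poolrom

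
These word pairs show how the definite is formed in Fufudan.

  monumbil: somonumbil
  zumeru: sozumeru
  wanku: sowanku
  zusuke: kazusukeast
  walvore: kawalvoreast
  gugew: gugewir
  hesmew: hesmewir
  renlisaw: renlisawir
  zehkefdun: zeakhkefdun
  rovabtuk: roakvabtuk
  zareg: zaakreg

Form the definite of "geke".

kagekeast

zusuke and gugew both have last vowel 'e' yet inflect differently (kazusukeast, gugewir), so the last vowel is not what conditions the rule; the final letter is.
"geke" ends in -e. The stems ending in -e (zusuke → kazusukeast, walvore → kawalvoreast) add ka- … -ast around the stem.
So geke → kagekeast.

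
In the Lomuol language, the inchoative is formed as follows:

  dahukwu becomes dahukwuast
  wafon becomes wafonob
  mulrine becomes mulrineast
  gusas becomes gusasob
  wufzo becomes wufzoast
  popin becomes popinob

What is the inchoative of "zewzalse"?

zewzalseast

wufzo and wafon both have last vowel 'o' yet inflect differently (wufzoast, wafonob), so the last vowel is not what conditions the rule; whether the stem ends in a vowel or a consonant is.
"zewzalse" ends in a vowel. The stems ending in a vowel (wufzo → wufzoast, mulrine → mulrineast, dahukwu → dahukwuast) add -ast.
So zewzalse → zewzalseast.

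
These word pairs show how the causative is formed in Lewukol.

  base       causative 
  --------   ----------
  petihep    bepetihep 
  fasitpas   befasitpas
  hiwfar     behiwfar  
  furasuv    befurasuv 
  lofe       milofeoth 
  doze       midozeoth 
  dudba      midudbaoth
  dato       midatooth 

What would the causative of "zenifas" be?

petihep and lofe both have last vowel 'e' yet inflect differently (bepetihep, milofeoth), so the last vowel is not what conditions the rule; whether the stem ends in a vowel or a consonant is.
"zenifas" ends in a consonant. The stems ending in a consonant (petihep → bepetihep, fasitpas → befasitpas, hiwfar → behiwfar) add the prefix be-.
The other pattern: stems ending in a vowel add mi- … -oth around the stem.
So zenifas → bezenifas.

bezenifas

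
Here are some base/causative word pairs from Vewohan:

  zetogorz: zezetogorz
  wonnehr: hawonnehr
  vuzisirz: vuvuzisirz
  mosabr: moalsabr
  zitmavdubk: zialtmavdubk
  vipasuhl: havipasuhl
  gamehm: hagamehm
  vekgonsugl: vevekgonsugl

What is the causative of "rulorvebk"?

ruallorvebk

vipasuhl and vekgonsugl both end in -l yet inflect differently (havipasuhl, vevekgonsugl), so the final letter is not what conditions the rule; the second-to-last letter is.
"rulorvebk" has second-to-last letter 'b'. The stems whose second-to-last letter is 'b' (mosabr → moalsabr, zitmavdubk → zialtmavdubk) insert -al- after the first vowel.
So rulorvebk → ruallorvebk.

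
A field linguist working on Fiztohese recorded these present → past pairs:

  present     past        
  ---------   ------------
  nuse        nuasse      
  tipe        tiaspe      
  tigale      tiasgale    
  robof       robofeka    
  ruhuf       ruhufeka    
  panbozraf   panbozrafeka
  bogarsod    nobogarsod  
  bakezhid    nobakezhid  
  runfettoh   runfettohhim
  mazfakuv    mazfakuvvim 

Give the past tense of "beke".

beaske

"beke" ends in -e. The stems ending in -e (nuse → nuasse, tipe → tiaspe, tigale → tiasgale) insert -as- after the first vowel.
So beke → beaske.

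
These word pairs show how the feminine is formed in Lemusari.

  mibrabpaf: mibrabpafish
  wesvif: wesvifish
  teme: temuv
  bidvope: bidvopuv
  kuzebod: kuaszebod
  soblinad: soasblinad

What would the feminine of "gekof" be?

mibrabpaf and soblinad both have last vowel 'a' yet inflect differently (mibrabpafish, soasblinad), so the last vowel is not what conditions the rule; the final letter is.
"gekof" ends in -f. The stems ending in -f (mibrabpaf → mibrabpafish, wesvif → wesvifish) add -ish.
The other patterns: stems ending in -e drop the final letter and add -uv; stems ending in -d insert -as- after the first vowel.
So gekof → gekofish.

gekofish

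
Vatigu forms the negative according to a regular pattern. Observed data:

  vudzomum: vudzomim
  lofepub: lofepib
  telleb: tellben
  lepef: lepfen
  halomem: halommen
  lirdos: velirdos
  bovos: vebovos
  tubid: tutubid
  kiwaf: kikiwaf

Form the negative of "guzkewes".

guzkewsen

lofepub and telleb both end in -b yet inflect differently (lofepib, tellben), so the final letter is not what conditions the rule; the last vowel is.
"guzkewes" has last vowel 'e'. The stems whose last vowel is 'e' (telleb → tellben, lepef → lepfen, halomem → halommen) delete the last vowel and add -en.
So guzkewes → guzkewsen.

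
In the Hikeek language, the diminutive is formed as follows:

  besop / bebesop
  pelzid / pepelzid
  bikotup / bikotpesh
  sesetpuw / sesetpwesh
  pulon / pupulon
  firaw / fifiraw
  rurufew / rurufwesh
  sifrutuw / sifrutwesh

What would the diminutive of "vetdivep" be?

bikotup and besop both end in -p yet inflect differently (bikotpesh, bebesop), so the final letter is not what conditions the rule; the last vowel is.
"vetdivep" has last vowel 'e'. The one such stem in the data (rurufew → rurufwesh) deletes the last vowel and adds -esh (as do bikotup, sesetpuw), so the same rule applies.
So vetdivep → vetdivpesh.

vetdivpesh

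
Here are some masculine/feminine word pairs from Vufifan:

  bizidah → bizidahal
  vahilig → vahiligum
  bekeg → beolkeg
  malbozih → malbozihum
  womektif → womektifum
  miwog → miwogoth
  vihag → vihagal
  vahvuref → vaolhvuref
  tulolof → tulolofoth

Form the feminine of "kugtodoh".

kugtodohoth

"kugtodoh" has last vowel 'o'. The stems whose last vowel is 'o' (tulolof → tulolofoth, miwog → miwogoth) add -oth.
The other patterns: stems whose last vowel is 'e' insert -ol- after the first vowel; stems whose last vowel is 'a' add -al; stems whose last vowel is 'i' add -um.
So kugtodoh → kugtodohoth.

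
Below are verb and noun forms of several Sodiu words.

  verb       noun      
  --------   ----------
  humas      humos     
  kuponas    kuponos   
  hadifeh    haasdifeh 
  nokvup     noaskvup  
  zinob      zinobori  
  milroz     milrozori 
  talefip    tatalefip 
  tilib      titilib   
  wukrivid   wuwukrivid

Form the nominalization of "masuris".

mamasuris

"masuris" has last vowel 'i'. The stems whose last vowel is 'i' (talefip → tatalefip, tilib → titilib, wukrivid → wuwukrivid) repeat the first consonant+vowel as a prefix.
The other patterns: stems whose last vowel is 'a' change the last vowel to 'o'; stems whose last vowel is 'e' or 'u' insert -as- after the first vowel; stems whose last vowel is 'o' add -ori.
So masuris → mamasuris.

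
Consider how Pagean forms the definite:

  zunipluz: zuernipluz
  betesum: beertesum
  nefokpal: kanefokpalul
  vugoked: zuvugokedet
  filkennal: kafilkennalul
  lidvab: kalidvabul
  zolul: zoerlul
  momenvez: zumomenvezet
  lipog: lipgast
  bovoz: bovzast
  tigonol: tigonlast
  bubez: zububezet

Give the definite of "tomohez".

zutomohezet

bovoz and zunipluz both end in -z yet inflect differently (bovzast, zuernipluz), so the final letter is not what conditions the rule; the last vowel is.
"tomohez" has last vowel 'e'. The stems whose last vowel is 'e' (bubez → zububezet, vugoked → zuvugokedet, momenvez → zumomenvezet) add zu- … -et around the stem.
So tomohez → zutomohezet.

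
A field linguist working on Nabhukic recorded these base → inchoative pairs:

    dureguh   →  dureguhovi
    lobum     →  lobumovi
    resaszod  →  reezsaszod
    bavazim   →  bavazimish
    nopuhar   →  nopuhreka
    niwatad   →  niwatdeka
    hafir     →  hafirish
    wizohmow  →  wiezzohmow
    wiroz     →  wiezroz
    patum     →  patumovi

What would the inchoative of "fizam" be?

fizmeka

resaszod and niwatad both end in -d yet inflect differently (reezsaszod, niwatdeka), so the final letter is not what conditions the rule; the last vowel is.
"fizam" has last vowel 'a'. The stems whose last vowel is 'a' (nopuhar → nopuhreka, niwatad → niwatdeka) delete the last vowel and add -eka.
So fizam → fizmeka.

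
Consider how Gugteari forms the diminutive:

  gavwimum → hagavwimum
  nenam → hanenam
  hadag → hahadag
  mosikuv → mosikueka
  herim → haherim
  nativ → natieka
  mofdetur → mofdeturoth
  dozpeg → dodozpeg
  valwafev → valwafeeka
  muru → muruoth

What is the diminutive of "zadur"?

nativ and herim both have last vowel 'i' yet inflect differently (natieka, haherim), so the last vowel is not what conditions the rule; the final letter is.
"zadur" ends in -r. The one such stem in the data (mofdetur → mofdeturoth) adds -oth, so the same rule applies.
The other patterns: stems ending in -v drop the final letter and add -eka; stems ending in -m add the prefix ha-; stems ending in -g repeat the first consonant+vowel as a prefix.
So zadur → zaduroth.

zaduroth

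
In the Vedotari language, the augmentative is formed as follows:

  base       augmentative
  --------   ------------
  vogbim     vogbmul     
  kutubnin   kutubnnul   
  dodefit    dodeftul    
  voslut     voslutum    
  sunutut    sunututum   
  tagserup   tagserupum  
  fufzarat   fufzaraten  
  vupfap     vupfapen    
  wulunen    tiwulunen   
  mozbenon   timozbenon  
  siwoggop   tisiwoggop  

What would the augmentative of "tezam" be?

dodefit and voslut both end in -t yet inflect differently (dodeftul, voslutum), so the final letter is not what conditions the rule; the last vowel is.
"tezam" has last vowel 'a'. The stems whose last vowel is 'a' (fufzarat → fufzaraten, vupfap → vupfapen) add -en.
So tezam → tezamen.

tezamen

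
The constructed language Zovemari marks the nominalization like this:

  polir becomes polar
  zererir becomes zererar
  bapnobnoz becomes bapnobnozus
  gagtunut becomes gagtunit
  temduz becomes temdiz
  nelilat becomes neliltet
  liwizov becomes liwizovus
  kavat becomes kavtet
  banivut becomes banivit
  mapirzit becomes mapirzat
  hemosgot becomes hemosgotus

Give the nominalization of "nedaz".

banivut and hemosgot both end in -t yet inflect differently (banivit, hemosgotus), so the final letter is not what conditions the rule; the last vowel is.
"nedaz" has last vowel 'a'. The stems whose last vowel is 'a' (kavat → kavtet, nelilat → neliltet) delete the last vowel and add -et.
The other patterns: stems whose last vowel is 'u' change the last vowel to 'i'; stems whose last vowel is 'o' add -us; stems whose last vowel is 'i' change the last vowel to 'a'.
So nedaz → nedzet.

nedzet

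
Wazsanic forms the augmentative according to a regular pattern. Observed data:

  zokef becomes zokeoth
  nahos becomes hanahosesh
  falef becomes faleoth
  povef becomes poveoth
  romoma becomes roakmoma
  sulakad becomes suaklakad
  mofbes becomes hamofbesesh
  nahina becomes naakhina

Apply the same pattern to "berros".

povef and mofbes both have last vowel 'e' yet inflect differently (poveoth, hamofbesesh), so the last vowel is not what conditions the rule; the final letter is.
"berros" ends in -s. The stems ending in -s (nahos → hanahosesh, mofbes → hamofbesesh) add ha- … -esh around the stem.
So berros → haberrosesh.

haberrosesh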